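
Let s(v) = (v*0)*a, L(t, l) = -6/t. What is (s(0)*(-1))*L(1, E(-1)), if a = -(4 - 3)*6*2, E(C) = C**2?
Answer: 0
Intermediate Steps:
a = -12 (a = -6*2 = -12)
s(v) = 0 (s(v) = (v*0)*(-12) = 0*(-12) = 0)
(s(0)*(-1))*L(1, E(-1)) = (0*(-1))*(-6/1) = 0*(-6*1) = 0*(-6) = 0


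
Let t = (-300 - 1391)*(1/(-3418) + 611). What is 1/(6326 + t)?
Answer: -3418/3509857059 ≈ -9.7383e-7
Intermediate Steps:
t = -3531479327/3418 (t = -1691*(-1/3418 + 611) = -1691*2088397/3418 = -3531479327/3418 ≈ -1.0332e+6)
1/(6326 + t) = 1/(6326 - 3531479327/3418) = 1/(-3509857059/3418) = -3418/3509857059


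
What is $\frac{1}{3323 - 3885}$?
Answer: $- \frac{1}{562} \approx -0.0017794$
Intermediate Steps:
$\frac{1}{3323 - 3885} = \frac{1}{-562} = - \frac{1}{562}$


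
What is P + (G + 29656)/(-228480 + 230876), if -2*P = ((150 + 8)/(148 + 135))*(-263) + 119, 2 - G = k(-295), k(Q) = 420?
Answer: 4427750/169517 ≈ 26.120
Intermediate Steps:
G = -418 (G = 2 - 1*420 = 2 - 420 = -418)
P = 7877/566 (P = -(((150 + 8)/(148 + 135))*(-263) + 119)/2 = -((158/283)*(-263) + 119)/2 = -(-41554/283 + 119)/2 = -½*(-7877/283) = 7877/566 ≈ 13.917)
P + (G + 29656)/(-228480 + 230876) = 7877/566 + (-418 + 29656)/(-228480 + 230876) = 7877/566 + 29238/2396 = 7877/566 + 29238*(1/2396) = 7877/566 + 14619/1198 = 4427750/169517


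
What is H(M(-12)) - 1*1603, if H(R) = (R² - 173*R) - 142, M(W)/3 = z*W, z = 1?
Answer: 5779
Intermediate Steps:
M(W) = 3*W (M(W) = 3*(1*W) = 3*W)
H(R) = -142 + R² - 173*R
H(M(-12)) - 1*1603 = (-142 + (3*(-12))² - 519*(-12)) - 1*1603 = (-142 + (-36)² - 173*(-36)) - 1603 = (-142 + 1296 + 6228) - 1603 = 7382 - 1603 = 5779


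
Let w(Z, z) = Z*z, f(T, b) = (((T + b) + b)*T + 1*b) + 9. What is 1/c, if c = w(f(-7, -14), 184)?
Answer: 1/44160 ≈ 2.2645e-5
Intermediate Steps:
f(T, b) = 9 + b + T*(T + 2*b) (f(T, b) = ((T + 2*b)*T + b) + 9 = (T*(T + 2*b) + b) + 9 = (b + T*(T + 2*b)) + 9 = 9 + b + T*(T + 2*b))
c = 44160 (c = (9 - 14 + (-7)**2 + 2*(-7)*(-14))*184 = (9 - 14 + 49 + 196)*184 = 240*184 = 44160)
1/c = 1/44160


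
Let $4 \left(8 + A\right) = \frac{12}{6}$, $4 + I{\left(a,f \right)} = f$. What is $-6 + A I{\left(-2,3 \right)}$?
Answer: $\frac{3}{2} \approx 1.5$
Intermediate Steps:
$I{\left(a,f \right)} = -4 + f$
$A = - \frac{15}{2}$ ($A = -8 + \frac{12 \cdot \frac{1}{6}}{4} = -8 + \frac{1}{4} \cdot 2 = -8 + \frac{1}{2} = - \frac{15}{2} \approx -7.5$)
$-6 + A I{\left(-2,3 \right)} = -6 - \frac{15 \left(-4 + 3\right)}{2} = -6 - - \frac{15}{2} = -6 + \frac{15}{2} = \frac{3}{2}$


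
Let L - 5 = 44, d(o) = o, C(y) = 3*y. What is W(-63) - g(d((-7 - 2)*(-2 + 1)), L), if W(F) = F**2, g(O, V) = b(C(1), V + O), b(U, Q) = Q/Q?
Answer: 3968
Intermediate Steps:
b(U, Q) = 1
L = 49 (L = 5 + 44 = 49)
g(O, V) = 1
W(-63) - g(d((-7 - 2)*(-2 + 1)), L) = (-63)**2 - 1*1 = 3969 - 1 = 3968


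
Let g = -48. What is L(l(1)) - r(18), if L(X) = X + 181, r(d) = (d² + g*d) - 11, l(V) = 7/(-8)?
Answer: 5849/8 ≈ 731.13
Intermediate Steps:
l(V) = -7/8 (l(V) = 7*(-⅛) = -7/8)
r(d) = -11 + d² - 48*d (r(d) = (d² - 48*d) - 11 = -11 + d² - 48*d)
L(X) = 181 + X
L(l(1)) - r(18) = (181 - 7/8) - (-11 + 18² - 48*18) = 1441/8 - (-11 + 324 - 864) = 1441/8 - 1*(-551) = 1441/8 + 551 = 5849/8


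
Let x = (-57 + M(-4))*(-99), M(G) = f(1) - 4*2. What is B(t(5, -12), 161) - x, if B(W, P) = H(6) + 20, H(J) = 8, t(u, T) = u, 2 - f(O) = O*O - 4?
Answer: -5912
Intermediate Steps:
f(O) = 6 - O**2 (f(O) = 2 - (O*O - 4) = 2 - (O**2 - 4) = 2 - (-4 + O**2) = 2 + (4 - O**2) = 6 - O**2)
M(G) = -3 (M(G) = (6 - 1*1**2) - 4*2 = (6 - 1*1) - 8 = (6 - 1) - 8 = 5 - 8 = -3)
B(W, P) = 28 (B(W, P) = 8 + 20 = 28)
x = 5940 (x = (-57 - 3)*(-99) = -60*(-99) = 5940)
B(t(5, -12), 161) - x = 28 - 1*5940 = 28 - 5940 = -5912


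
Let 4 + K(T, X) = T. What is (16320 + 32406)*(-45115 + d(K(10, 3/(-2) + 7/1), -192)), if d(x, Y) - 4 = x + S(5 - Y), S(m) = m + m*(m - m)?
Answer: -2188187208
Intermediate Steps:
K(T, X) = -4 + T
S(m) = m (S(m) = m + m*0 = m + 0 = m)
d(x, Y) = 9 + x - Y (d(x, Y) = 4 + (x + (5 - Y)) = 4 + (5 + x - Y) = 9 + x - Y)
(16320 + 32406)*(-45115 + d(K(10, 3/(-2) + 7/1), -192)) = (16320 + 32406)*(-45115 + (9 + (-4 + 10) - 1*(-192))) = 48726*(-45115 + (9 + 6 + 192)) = 48726*(-45115 + 207) = 48726*(-44908) = -2188187208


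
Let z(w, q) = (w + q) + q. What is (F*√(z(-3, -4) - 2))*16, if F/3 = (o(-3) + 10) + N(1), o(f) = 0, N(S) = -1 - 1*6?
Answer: 144*I*√13 ≈ 519.2*I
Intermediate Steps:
z(w, q) = w + 2*q (z(w, q) = (q + w) + q = w + 2*q)
N(S) = -7 (N(S) = -1 - 6 = -7)
F = 9 (F = 3*((0 + 10) - 7) = 3*(10 - 7) = 3*3 = 9)
(F*√(z(-3, -4) - 2))*16 = (9*√((-3 + 2*(-4)) - 2))*16 = (9*√((-3 - 8) - 2))*16 = (9*√(-11 - 2))*16 = (9*√(-13))*16 = (9*(I*√13))*16 = (9*I*√13)*16 = 144*I*√13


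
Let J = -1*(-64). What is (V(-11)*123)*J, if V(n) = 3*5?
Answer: 118080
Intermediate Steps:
V(n) = 15
J = 64
(V(-11)*123)*J = (15*123)*64 = 1845*64 = 118080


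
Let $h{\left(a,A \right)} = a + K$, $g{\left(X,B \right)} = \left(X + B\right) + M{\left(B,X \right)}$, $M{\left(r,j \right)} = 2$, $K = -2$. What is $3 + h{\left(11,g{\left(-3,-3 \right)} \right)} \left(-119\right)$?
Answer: $-1068$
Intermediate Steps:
$g{\left(X,B \right)} = 2 + B + X$ ($g{\left(X,B \right)} = \left(X + B\right) + 2 = \left(B + X\right) + 2 = 2 + B + X$)
$h{\left(a,A \right)} = -2 + a$ ($h{\left(a,A \right)} = a - 2 = -2 + a$)
$3 + h{\left(11,g{\left(-3,-3 \right)} \right)} \left(-119\right) = 3 + \left(-2 + 11\right) \left(-119\right) = 3 + 9 \left(-119\right) = 3 - 1071 = -1068$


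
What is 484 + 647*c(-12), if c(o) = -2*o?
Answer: 16012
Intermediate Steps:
484 + 647*c(-12) = 484 + 647*(-2*(-12)) = 484 + 647*24 = 484 + 15528 = 16012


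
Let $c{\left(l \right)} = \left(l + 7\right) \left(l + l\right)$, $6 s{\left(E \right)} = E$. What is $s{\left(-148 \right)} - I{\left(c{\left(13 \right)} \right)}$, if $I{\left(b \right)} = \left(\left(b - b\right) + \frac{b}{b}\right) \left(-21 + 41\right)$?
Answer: $- \frac{134}{3} \approx -44.667$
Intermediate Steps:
$s{\left(E \right)} = \frac{E}{6}$
$c{\left(l \right)} = 2 l \left(7 + l\right)$ ($c{\left(l \right)} = \left(7 + l\right) 2 l = 2 l \left(7 + l\right)$)
$I{\left(b \right)} = 20$ ($I{\left(b \right)} = \left(0 + 1\right) 20 = 1 \cdot 20 = 20$)
$s{\left(-148 \right)} - I{\left(c{\left(13 \right)} \right)} = \frac{1}{6} \left(-148\right) - 20 = - \frac{74}{3} - 20 = - \frac{134}{3}$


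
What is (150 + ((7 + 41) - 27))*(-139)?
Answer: -23769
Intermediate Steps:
(150 + ((7 + 41) - 27))*(-139) = (150 + (48 - 27))*(-139) = (150 + 21)*(-139) = 171*(-139) = -23769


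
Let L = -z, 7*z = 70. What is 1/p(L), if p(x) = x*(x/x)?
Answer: -⅒ ≈ -0.10000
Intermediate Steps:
z = 10 (z = (⅐)*70 = 10)
L = -10 (L = -1*10 = -10)
p(x) = x (p(x) = x*1 = x)
1/p(L) = 1/(-10) = -⅒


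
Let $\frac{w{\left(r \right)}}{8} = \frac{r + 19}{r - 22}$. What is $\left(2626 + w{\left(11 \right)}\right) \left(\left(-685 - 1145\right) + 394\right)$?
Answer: $- \frac{41135656}{11} \approx -3.7396 \cdot 10^{6}$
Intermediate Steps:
$w{\left(r \right)} = \frac{8 \left(19 + r\right)}{-22 + r}$ ($w{\left(r \right)} = 8 \frac{r + 19}{r - 22} = 8 \frac{19 + r}{-22 + r} = \frac{8 \left(19 + r\right)}{-22 + r}$)
$\left(2626 + w{\left(11 \right)}\right) \left(\left(-685 - 1145\right) + 394\right) = \left(2626 + \frac{8 \left(19 + 11\right)}{-22 + 11}\right) \left(\left(-685 - 1145\right) + 394\right) = \left(2626 + 8 \frac{1}{-11} \cdot 30\right) \left(-1830 + 394\right) = \left(2626 + 8 \left(- \frac{1}{11}\right) 30\right) \left(-1436\right) = \left(2626 - \frac{240}{11}\right) \left(-1436\right) = \frac{28646}{11} \left(-1436\right) = - \frac{41135656}{11}$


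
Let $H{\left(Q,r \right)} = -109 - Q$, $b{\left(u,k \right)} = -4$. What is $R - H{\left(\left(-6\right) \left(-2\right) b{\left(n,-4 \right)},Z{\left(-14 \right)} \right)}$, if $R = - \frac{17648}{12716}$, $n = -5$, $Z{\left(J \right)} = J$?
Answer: $\frac{189507}{3179} \approx 59.612$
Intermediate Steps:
$R = - \frac{4412}{3179}$ ($R = \left(-17648\right) \frac{1}{12716} = - \frac{4412}{3179} \approx -1.3879$)
$R - H{\left(\left(-6\right) \left(-2\right) b{\left(n,-4 \right)},Z{\left(-14 \right)} \right)} = - \frac{4412}{3179} - \left(-109 - \left(-6\right) \left(-2\right) \left(-4\right)\right) = - \frac{4412}{3179} - \left(-109 - 12 \left(-4\right)\right) = - \frac{4412}{3179} - \left(-109 - -48\right) = - \frac{4412}{3179} - \left(-109 + 48\right) = - \frac{4412}{3179} - -61 = - \frac{4412}{3179} + 61 = \frac{189507}{3179}$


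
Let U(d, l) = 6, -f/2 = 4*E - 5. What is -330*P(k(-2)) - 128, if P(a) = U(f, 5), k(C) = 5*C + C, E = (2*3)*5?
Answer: -2108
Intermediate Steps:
E = 30 (E = 6*5 = 30)
f = -230 (f = -2*(4*30 - 5) = -2*(120 - 5) = -2*115 = -230)
k(C) = 6*C
P(a) = 6
-330*P(k(-2)) - 128 = -330*6 - 128 = -1980 - 128 = -2108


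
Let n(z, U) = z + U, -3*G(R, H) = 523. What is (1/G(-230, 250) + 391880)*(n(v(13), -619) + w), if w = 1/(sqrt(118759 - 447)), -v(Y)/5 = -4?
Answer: -122766988963/523 + 204953237*sqrt(29578)/30938588 ≈ -2.3474e+8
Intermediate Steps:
v(Y) = 20 (v(Y) = -5*(-4) = 20)
G(R, H) = -523/3 (G(R, H) = -1/3*523 = -523/3)
n(z, U) = U + z
w = sqrt(29578)/59156 (w = 1/(sqrt(118312)) = 1/(2*sqrt(29578)) = sqrt(29578)/59156 ≈ 0.0029073)
(1/G(-230, 250) + 391880)*(n(v(13), -619) + w) = (1/(-523/3) + 391880)*((-619 + 20) + sqrt(29578)/59156) = (-3/523 + 391880)*(-599 + sqrt(29578)/59156) = 204953237*(-599 + sqrt(29578)/59156)/523 = -122766988963/523 + 204953237*sqrt(29578)/30938588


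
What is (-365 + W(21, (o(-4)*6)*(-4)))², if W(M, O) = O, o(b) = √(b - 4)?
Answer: 128617 + 35040*I*√2 ≈ 1.2862e+5 + 49554.0*I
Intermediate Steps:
o(b) = √(-4 + b)
(-365 + W(21, (o(-4)*6)*(-4)))² = (-365 + (√(-4 - 4)*6)*(-4))² = (-365 + (√(-8)*6)*(-4))² = (-365 + ((2*I*√2)*6)*(-4))² = (-365 + (12*I*√2)*(-4))² = (-365 - 48*I*√2)²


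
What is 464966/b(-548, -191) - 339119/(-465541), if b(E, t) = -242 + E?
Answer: -108096416298/183888695 ≈ -587.84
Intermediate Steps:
464966/b(-548, -191) - 339119/(-465541) = 464966/(-242 - 548) - 339119/(-465541) = 464966/(-790) - 339119*(-1/465541) = 464966*(-1/790) + 339119/465541 = -232483/395 + 339119/465541 = -108096416298/183888695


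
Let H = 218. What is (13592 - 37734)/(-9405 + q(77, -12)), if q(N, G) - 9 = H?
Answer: 12071/4589 ≈ 2.6304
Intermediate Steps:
q(N, G) = 227 (q(N, G) = 9 + 218 = 227)
(13592 - 37734)/(-9405 + q(77, -12)) = (13592 - 37734)/(-9405 + 227) = -24142/(-9178) = -24142*(-1/9178) = 12071/4589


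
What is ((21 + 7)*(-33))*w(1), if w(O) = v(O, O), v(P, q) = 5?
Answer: -4620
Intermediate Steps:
w(O) = 5
((21 + 7)*(-33))*w(1) = ((21 + 7)*(-33))*5 = (28*(-33))*5 = -924*5 = -4620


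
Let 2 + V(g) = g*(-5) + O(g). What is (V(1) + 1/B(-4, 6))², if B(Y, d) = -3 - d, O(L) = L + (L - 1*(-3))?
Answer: 361/81 ≈ 4.4568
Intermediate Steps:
O(L) = 3 + 2*L (O(L) = L + (L + 3) = L + (3 + L) = 3 + 2*L)
V(g) = 1 - 3*g (V(g) = -2 + (g*(-5) + (3 + 2*g)) = -2 + (-5*g + (3 + 2*g)) = -2 + (3 - 3*g) = 1 - 3*g)
(V(1) + 1/B(-4, 6))² = ((1 - 3*1) + 1/(-3 - 1*6))² = ((1 - 3) + 1/(-3 - 6))² = (-2 + 1/(-9))² = (-2 - ⅑)² = (-19/9)² = 361/81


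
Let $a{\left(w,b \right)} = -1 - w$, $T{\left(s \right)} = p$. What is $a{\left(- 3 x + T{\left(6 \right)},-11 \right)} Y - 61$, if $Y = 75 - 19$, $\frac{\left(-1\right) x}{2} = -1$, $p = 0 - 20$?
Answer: $1339$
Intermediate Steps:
$p = -20$ ($p = 0 - 20 = -20$)
$T{\left(s \right)} = -20$
$x = 2$ ($x = \left(-2\right) \left(-1\right) = 2$)
$Y = 56$
$a{\left(- 3 x + T{\left(6 \right)},-11 \right)} Y - 61 = \left(-1 - \left(\left(-3\right) 2 - 20\right)\right) 56 - 61 = \left(-1 - \left(-6 - 20\right)\right) 56 - 61 = \left(-1 - -26\right) 56 - 61 = \left(-1 + 26\right) 56 - 61 = 25 \cdot 56 - 61 = 1400 - 61 = 1339$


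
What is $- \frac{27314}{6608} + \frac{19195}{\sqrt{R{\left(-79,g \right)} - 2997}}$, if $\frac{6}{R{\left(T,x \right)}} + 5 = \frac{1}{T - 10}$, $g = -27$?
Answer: $- \frac{1951}{472} - \frac{19195 i \sqrt{149097354}}{668598} \approx -4.1335 - 350.56 i$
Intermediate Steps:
$R{\left(T,x \right)} = \frac{6}{-5 + \frac{1}{-10 + T}}$ ($R{\left(T,x \right)} = \frac{6}{-5 + \frac{1}{T - 10}} = \frac{6}{-5 + \frac{1}{-10 + T}}$)
$- \frac{27314}{6608} + \frac{19195}{\sqrt{R{\left(-79,g \right)} - 2997}} = - \frac{27314}{6608} + \frac{19195}{\sqrt{\frac{6 \left(10 - -79\right)}{-51 + 5 \left(-79\right)} - 2997}} = \left(-27314\right) \frac{1}{6608} + \frac{19195}{\sqrt{\frac{6 \left(10 + 79\right)}{-51 - 395} - 2997}} = - \frac{1951}{472} + \frac{19195}{\sqrt{6 \frac{1}{-446} \cdot 89 - 2997}} = - \frac{1951}{472} + \frac{19195}{\sqrt{6 \left(- \frac{1}{446}\right) 89 - 2997}} = - \frac{1951}{472} + \frac{19195}{\sqrt{- \frac{267}{223} - 2997}} = - \frac{1951}{472} + \frac{19195}{\sqrt{- \frac{668598}{223}}} = - \frac{1951}{472} + \frac{19195}{\frac{1}{223} i \sqrt{149097354}} = - \frac{1951}{472} + 19195 \left(- \frac{i \sqrt{149097354}}{668598}\right) = - \frac{1951}{472} - \frac{19195 i \sqrt{149097354}}{668598}$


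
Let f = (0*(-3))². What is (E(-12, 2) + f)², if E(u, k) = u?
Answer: 144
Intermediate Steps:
f = 0 (f = 0² = 0)
(E(-12, 2) + f)² = (-12 + 0)² = (-12)² = 144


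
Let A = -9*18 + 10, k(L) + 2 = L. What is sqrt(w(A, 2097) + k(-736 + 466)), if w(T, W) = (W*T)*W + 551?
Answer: 3*I*sqrt(74267321) ≈ 25854.0*I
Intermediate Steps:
k(L) = -2 + L
A = -152 (A = -162 + 10 = -152)
w(T, W) = 551 + T*W**2 (w(T, W) = (T*W)*W + 551 = T*W**2 + 551 = 551 + T*W**2)
sqrt(w(A, 2097) + k(-736 + 466)) = sqrt((551 - 152*2097**2) + (-2 + (-736 + 466))) = sqrt((551 - 152*4397409) + (-2 - 270)) = sqrt((551 - 668406168) - 272) = sqrt(-668405617 - 272) = sqrt(-668405889) = 3*I*sqrt(74267321)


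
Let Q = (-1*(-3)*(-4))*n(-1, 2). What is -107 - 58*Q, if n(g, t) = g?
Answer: -803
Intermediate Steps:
Q = 12 (Q = (-1*(-3)*(-4))*(-1) = (3*(-4))*(-1) = -12*(-1) = 12)
-107 - 58*Q = -107 - 58*12 = -107 - 696 = -803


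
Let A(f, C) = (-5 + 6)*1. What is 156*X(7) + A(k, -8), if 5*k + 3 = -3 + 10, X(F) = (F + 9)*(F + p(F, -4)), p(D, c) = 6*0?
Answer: 17473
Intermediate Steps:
p(D, c) = 0
X(F) = F*(9 + F) (X(F) = (F + 9)*(F + 0) = (9 + F)*F = F*(9 + F))
k = 4/5 (k = -3/5 + (-3 + 10)/5 = -3/5 + (1/5)*7 = -3/5 + 7/5 = 4/5 ≈ 0.80000)
A(f, C) = 1 (A(f, C) = 1*1 = 1)
156*X(7) + A(k, -8) = 156*(7*(9 + 7)) + 1 = 156*(7*16) + 1 = 156*112 + 1 = 17472 + 1 = 17473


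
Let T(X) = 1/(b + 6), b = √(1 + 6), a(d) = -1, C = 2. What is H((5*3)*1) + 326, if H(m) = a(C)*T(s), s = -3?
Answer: 9448/29 + √7/29 ≈ 325.88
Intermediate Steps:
b = √7 ≈ 2.6458
T(X) = 1/(6 + √7) (T(X) = 1/(√7 + 6) = 1/(6 + √7))
H(m) = -6/29 + √7/29 (H(m) = -(6/29 - √7/29) = -6/29 + √7/29)
H((5*3)*1) + 326 = (-6/29 + √7/29) + 326 = 9448/29 + √7/29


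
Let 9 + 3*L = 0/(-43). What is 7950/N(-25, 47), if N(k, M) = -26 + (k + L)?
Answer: -1325/9 ≈ -147.22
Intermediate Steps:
L = -3 (L = -3 + (0/(-43))/3 = -3 + (0*(-1/43))/3 = -3 + (1/3)*0 = -3 + 0 = -3)
N(k, M) = -29 + k (N(k, M) = -26 + (k - 3) = -26 + (-3 + k) = -29 + k)
7950/N(-25, 47) = 7950/(-29 - 25) = 7950/(-54) = 7950*(-1/54) = -1325/9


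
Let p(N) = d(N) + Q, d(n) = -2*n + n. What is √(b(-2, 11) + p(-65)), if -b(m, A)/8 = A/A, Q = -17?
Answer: 2*√10 ≈ 6.3246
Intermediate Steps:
d(n) = -n
b(m, A) = -8 (b(m, A) = -8*A/A = -8*1 = -8)
p(N) = -17 - N (p(N) = -N - 17 = -17 - N)
√(b(-2, 11) + p(-65)) = √(-8 + (-17 - 1*(-65))) = √(-8 + (-17 + 65)) = √(-8 + 48) = √40 = 2*√10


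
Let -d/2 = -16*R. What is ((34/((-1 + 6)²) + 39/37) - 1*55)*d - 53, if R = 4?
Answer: -6275201/925 ≈ -6784.0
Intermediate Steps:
d = 128 (d = -(-32)*4 = -2*(-64) = 128)
((34/((-1 + 6)²) + 39/37) - 1*55)*d - 53 = ((34/((-1 + 6)²) + 39/37) - 1*55)*128 - 53 = ((34/(5²) + 39*(1/37)) - 55)*128 - 53 = ((34/25 + 39/37) - 55)*128 - 53 = (2233/925 - 55)*128 - 53 = -48642/925*128 - 53 = -6226176/925 - 53 = -6275201/925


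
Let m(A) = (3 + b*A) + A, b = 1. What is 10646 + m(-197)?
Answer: 10255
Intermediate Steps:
m(A) = 3 + 2*A (m(A) = (3 + 1*A) + A = (3 + A) + A = 3 + 2*A)
10646 + m(-197) = 10646 + (3 + 2*(-197)) = 10646 + (3 - 394) = 10646 - 391 = 10255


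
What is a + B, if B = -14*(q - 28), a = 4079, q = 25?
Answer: 4121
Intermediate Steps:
B = 42 (B = -14*(25 - 28) = -14*(-3) = 42)
a + B = 4079 + 42 = 4121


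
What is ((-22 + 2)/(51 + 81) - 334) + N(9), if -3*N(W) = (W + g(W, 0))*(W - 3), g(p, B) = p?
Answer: -12215/33 ≈ -370.15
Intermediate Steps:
N(W) = -2*W*(-3 + W)/3 (N(W) = -(W + W)*(W - 3)/3 = -2*W*(-3 + W)/3)
((-22 + 2)/(51 + 81) - 334) + N(9) = ((-22 + 2)/(51 + 81) - 334) + (2/3)*9*(3 - 1*9) = (-20/132 - 334) + (2/3)*9*(3 - 9) = (-20*1/132 - 334) + (2/3)*9*(-6) = (-5/33 - 334) - 36 = -11027/33 - 36 = -12215/33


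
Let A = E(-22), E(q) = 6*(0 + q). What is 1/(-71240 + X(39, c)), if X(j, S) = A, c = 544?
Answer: -1/71372 ≈ -1.4011e-5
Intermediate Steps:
E(q) = 6*q
A = -132 (A = 6*(-22) = -132)
X(j, S) = -132
1/(-71240 + X(39, c)) = 1/(-71240 - 132) = 1/(-71372) = -1/71372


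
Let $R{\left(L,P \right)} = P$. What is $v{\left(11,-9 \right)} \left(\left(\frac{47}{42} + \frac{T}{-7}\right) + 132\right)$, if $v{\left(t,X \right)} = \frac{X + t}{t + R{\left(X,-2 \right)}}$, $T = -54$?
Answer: $\frac{845}{27} \approx 31.296$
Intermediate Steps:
$v{\left(t,X \right)} = \frac{X + t}{-2 + t}$ ($v{\left(t,X \right)} = \frac{X + t}{t - 2} = \frac{X + t}{-2 + t}$)
$v{\left(11,-9 \right)} \left(\left(\frac{47}{42} + \frac{T}{-7}\right) + 132\right) = \frac{-9 + 11}{-2 + 11} \left(\left(\frac{47}{42} - \frac{54}{-7}\right) + 132\right) = \frac{1}{9} \cdot 2 \left(\left(47 \cdot \frac{1}{42} - - \frac{54}{7}\right) + 132\right) = \frac{1}{9} \cdot 2 \left(\left(\frac{47}{42} + \frac{54}{7}\right) + 132\right) = \frac{2 \left(\frac{53}{6} + 132\right)}{9} = \frac{2}{9} \cdot \frac{845}{6} = \frac{845}{27}$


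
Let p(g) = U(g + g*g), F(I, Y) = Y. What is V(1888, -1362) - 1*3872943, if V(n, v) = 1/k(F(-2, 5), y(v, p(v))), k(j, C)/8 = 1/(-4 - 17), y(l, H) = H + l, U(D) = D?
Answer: -30983565/8 ≈ -3.8729e+6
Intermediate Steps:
p(g) = g + g² (p(g) = g + g*g = g + g²)
k(j, C) = -8/21 (k(j, C) = 8/(-4 - 17) = 8/(-21) = 8*(-1/21) = -8/21)
V(n, v) = -21/8 (V(n, v) = 1/(-8/21) = -21/8)
V(1888, -1362) - 1*3872943 = -21/8 - 1*3872943 = -21/8 - 3872943 = -30983565/8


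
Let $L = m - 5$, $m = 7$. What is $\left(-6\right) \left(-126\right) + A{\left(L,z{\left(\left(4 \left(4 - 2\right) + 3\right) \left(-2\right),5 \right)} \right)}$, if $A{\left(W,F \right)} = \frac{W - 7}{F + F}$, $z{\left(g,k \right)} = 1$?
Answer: $\frac{1507}{2} \approx 753.5$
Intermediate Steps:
$L = 2$ ($L = 7 - 5 = 2$)
$A{\left(W,F \right)} = \frac{-7 + W}{2 F}$
$\left(-6\right) \left(-126\right) + A{\left(L,z{\left(\left(4 \left(4 - 2\right) + 3\right) \left(-2\right),5 \right)} \right)} = \left(-6\right) \left(-126\right) + \frac{-7 + 2}{2 \cdot 1} = 756 + \frac{1}{2} \cdot 1 \left(-5\right) = 756 - \frac{5}{2} = \frac{1507}{2}$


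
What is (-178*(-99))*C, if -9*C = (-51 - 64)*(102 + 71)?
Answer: 38954410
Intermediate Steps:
C = 19895/9 (C = -(-51 - 64)*(102 + 71)/9 = -(-115)*173/9 = -1/9*(-19895) = 19895/9 ≈ 2210.6)
(-178*(-99))*C = -178*(-99)*(19895/9) = 17622*(19895/9) = 38954410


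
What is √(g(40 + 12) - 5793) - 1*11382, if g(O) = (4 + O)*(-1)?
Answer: -11382 + I*√5849 ≈ -11382.0 + 76.479*I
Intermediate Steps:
g(O) = -4 - O
√(g(40 + 12) - 5793) - 1*11382 = √((-4 - (40 + 12)) - 5793) - 1*11382 = √((-4 - 1*52) - 5793) - 11382 = √((-4 - 52) - 5793) - 11382 = √(-56 - 5793) - 11382 = √(-5849) - 11382 = I*√5849 - 11382 = -11382 + I*√5849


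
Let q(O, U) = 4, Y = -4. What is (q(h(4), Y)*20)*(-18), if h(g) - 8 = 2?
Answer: -1440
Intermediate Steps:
h(g) = 10 (h(g) = 8 + 2 = 10)
(q(h(4), Y)*20)*(-18) = (4*20)*(-18) = 80*(-18) = -1440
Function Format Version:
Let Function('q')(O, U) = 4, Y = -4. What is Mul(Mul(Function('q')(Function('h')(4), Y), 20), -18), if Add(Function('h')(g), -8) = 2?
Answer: -1440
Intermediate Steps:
Function('h')(g) = 10 (Function('h')(g) = Add(8, 2) = 10)
Mul(Mul(Function('q')(Function('h')(4), Y), 20), -18) = Mul(Mul(4, 20), -18) = Mul(80, -18) = -1440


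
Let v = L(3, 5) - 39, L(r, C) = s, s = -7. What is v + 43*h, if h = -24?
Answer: -1078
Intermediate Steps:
L(r, C) = -7
v = -46 (v = -7 - 39 = -46)
v + 43*h = -46 + 43*(-24) = -46 - 1032 = -1078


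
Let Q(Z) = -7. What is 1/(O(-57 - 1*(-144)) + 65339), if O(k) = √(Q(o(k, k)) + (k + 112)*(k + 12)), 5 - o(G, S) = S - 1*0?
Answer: 65339/4269165227 - √19694/4269165227 ≈ 1.5272e-5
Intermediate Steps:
o(G, S) = 5 - S (o(G, S) = 5 - (S - 1*0) = 5 - (S + 0) = 5 - S)
O(k) = √(-7 + (12 + k)*(112 + k)) (O(k) = √(-7 + (k + 112)*(k + 12)) = √(-7 + (112 + k)*(12 + k)) = √(-7 + (12 + k)*(112 + k)))
1/(O(-57 - 1*(-144)) + 65339) = 1/(√(1337 + (-57 - 1*(-144))² + 124*(-57 - 1*(-144))) + 65339) = 1/(√(1337 + (-57 + 144)² + 124*(-57 + 144)) + 65339) = 1/(√(1337 + 87² + 124*87) + 65339) = 1/(√(1337 + 7569 + 10788) + 65339) = 1/(√19694 + 65339) = 1/(65339 + √19694)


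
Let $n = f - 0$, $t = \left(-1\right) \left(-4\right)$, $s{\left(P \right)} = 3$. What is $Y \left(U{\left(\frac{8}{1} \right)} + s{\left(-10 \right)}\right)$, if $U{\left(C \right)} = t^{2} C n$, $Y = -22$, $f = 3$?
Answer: $-8514$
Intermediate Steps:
$t = 4$
$n = 3$ ($n = 3 - 0 = 3 + 0 = 3$)
$U{\left(C \right)} = 48 C$ ($U{\left(C \right)} = 4^{2} C 3 = 16 C 3 = 48 C$)
$Y \left(U{\left(\frac{8}{1} \right)} + s{\left(-10 \right)}\right) = - 22 \left(48 \cdot \frac{8}{1} + 3\right) = - 22 \left(48 \cdot 8 \cdot 1 + 3\right) = - 22 \left(48 \cdot 8 + 3\right) = - 22 \left(384 + 3\right) = \left(-22\right) 387 = -8514$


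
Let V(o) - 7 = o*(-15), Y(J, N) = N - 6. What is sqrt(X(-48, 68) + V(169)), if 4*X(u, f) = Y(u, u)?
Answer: I*sqrt(10166)/2 ≈ 50.413*I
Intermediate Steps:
Y(J, N) = -6 + N
V(o) = 7 - 15*o (V(o) = 7 + o*(-15) = 7 - 15*o)
X(u, f) = -3/2 + u/4 (X(u, f) = (-6 + u)/4 = -3/2 + u/4)
sqrt(X(-48, 68) + V(169)) = sqrt((-3/2 + (1/4)*(-48)) + (7 - 15*169)) = sqrt((-3/2 - 12) + (7 - 2535)) = sqrt(-27/2 - 2528) = sqrt(-5083/2) = I*sqrt(10166)/2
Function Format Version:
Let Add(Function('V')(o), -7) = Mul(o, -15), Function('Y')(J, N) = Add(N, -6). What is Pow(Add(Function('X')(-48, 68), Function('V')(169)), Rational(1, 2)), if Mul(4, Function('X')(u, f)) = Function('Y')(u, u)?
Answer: Mul(Rational(1, 2), I, Pow(10166, Rational(1, 2))) ≈ Mul(50.413, I)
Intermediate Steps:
Function('Y')(J, N) = Add(-6, N)
Function('V')(o) = Add(7, Mul(-15, o)) (Function('V')(o) = Add(7, Mul(o, -15)) = Add(7, Mul(-15, o)))
Function('X')(u, f) = Add(Rational(-3, 2), Mul(Rational(1, 4), u)) (Function('X')(u, f) = Mul(Rational(1, 4), Add(-6, u)) = Add(Rational(-3, 2), Mul(Rational(1, 4), u)))
Pow(Add(Function('X')(-48, 68), Function('V')(169)), Rational(1, 2)) = Pow(Add(Add(Rational(-3, 2), Mul(Rational(1, 4), -48)), Add(7, Mul(-15, 169))), Rational(1, 2)) = Pow(Add(Add(Rational(-3, 2), -12), Add(7, -2535)), Rational(1, 2)) = Pow(Add(Rational(-27, 2), -2528), Rational(1, 2)) = Pow(Rational(-5083, 2), Rational(1, 2)) = Mul(Rational(1, 2), I, Pow(10166, Rational(1, 2)))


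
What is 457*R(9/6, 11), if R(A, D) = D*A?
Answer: 15081/2 ≈ 7540.5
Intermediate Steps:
R(A, D) = A*D
457*R(9/6, 11) = 457*((9/6)*11) = 457*((9*(1/6))*11) = 457*((3/2)*11) = 457*(33/2) = 15081/2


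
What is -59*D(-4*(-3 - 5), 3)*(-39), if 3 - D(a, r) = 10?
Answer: -16107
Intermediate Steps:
D(a, r) = -7 (D(a, r) = 3 - 1*10 = 3 - 10 = -7)
-59*D(-4*(-3 - 5), 3)*(-39) = -59*(-7)*(-39) = 413*(-39) = -16107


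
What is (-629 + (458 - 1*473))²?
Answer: 414736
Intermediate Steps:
(-629 + (458 - 1*473))² = (-629 + (458 - 473))² = (-629 - 15)² = (-644)² = 414736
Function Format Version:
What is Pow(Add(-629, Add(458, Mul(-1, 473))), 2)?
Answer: 414736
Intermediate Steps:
Pow(Add(-629, Add(458, Mul(-1, 473))), 2) = Pow(Add(-629, Add(458, -473)), 2) = Pow(Add(-629, -15), 2) = Pow(-644, 2) = 414736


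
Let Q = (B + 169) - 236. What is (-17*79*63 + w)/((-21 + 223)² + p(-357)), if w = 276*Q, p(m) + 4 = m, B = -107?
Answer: -44211/13481 ≈ -3.2795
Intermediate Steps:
Q = -174 (Q = (-107 + 169) - 236 = 62 - 236 = -174)
p(m) = -4 + m
w = -48024 (w = 276*(-174) = -48024)
(-17*79*63 + w)/((-21 + 223)² + p(-357)) = (-17*79*63 - 48024)/((-21 + 223)² + (-4 - 357)) = (-1343*63 - 48024)/(202² - 361) = (-84609 - 48024)/(40804 - 361) = -132633/40443 = -132633*1/40443 = -44211/13481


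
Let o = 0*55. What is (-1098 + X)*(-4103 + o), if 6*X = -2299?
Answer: 36463361/6 ≈ 6.0772e+6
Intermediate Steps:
o = 0
X = -2299/6 (X = (⅙)*(-2299) = -2299/6 ≈ -383.17)
(-1098 + X)*(-4103 + o) = (-1098 - 2299/6)*(-4103 + 0) = -8887/6*(-4103) = 36463361/6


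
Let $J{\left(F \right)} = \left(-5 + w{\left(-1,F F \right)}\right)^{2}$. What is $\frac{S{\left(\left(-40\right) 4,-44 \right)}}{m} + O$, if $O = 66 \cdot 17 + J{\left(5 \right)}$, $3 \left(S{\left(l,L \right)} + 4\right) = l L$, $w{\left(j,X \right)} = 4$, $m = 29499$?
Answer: $\frac{99389159}{88497} \approx 1123.1$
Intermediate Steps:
$J{\left(F \right)} = 1$ ($J{\left(F \right)} = \left(-5 + 4\right)^{2} = \left(-1\right)^{2} = 1$)
$S{\left(l,L \right)} = -4 + \frac{L l}{3}$ ($S{\left(l,L \right)} = -4 + \frac{l L}{3} = -4 + \frac{L l}{3}$)
$O = 1123$ ($O = 66 \cdot 17 + 1 = 1122 + 1 = 1123$)
$\frac{S{\left(\left(-40\right) 4,-44 \right)}}{m} + O = \frac{-4 + \frac{1}{3} \left(-44\right) \left(\left(-40\right) 4\right)}{29499} + 1123 = \left(-4 + \frac{1}{3} \left(-44\right) \left(-160\right)\right) \frac{1}{29499} + 1123 = \left(-4 + \frac{7040}{3}\right) \frac{1}{29499} + 1123 = \frac{7028}{3} \cdot \frac{1}{29499} + 1123 = \frac{7028}{88497} + 1123 = \frac{99389159}{88497}$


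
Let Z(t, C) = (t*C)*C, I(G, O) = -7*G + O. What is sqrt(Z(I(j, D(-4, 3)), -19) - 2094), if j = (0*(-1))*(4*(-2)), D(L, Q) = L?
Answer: I*sqrt(3538) ≈ 59.481*I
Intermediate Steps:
j = 0 (j = 0*(-8) = 0)
I(G, O) = O - 7*G
Z(t, C) = t*C**2 (Z(t, C) = (C*t)*C = t*C**2)
sqrt(Z(I(j, D(-4, 3)), -19) - 2094) = sqrt((-4 - 7*0)*(-19)**2 - 2094) = sqrt((-4 + 0)*361 - 2094) = sqrt(-4*361 - 2094) = sqrt(-1444 - 2094) = sqrt(-3538) = I*sqrt(3538)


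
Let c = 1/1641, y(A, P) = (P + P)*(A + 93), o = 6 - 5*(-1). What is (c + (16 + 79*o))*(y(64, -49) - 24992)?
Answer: -58640404108/1641 ≈ -3.5735e+7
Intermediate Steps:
o = 11 (o = 6 + 5 = 11)
y(A, P) = 2*P*(93 + A) (y(A, P) = (2*P)*(93 + A) = 2*P*(93 + A))
c = 1/1641 ≈ 0.00060938
(c + (16 + 79*o))*(y(64, -49) - 24992) = (1/1641 + (16 + 79*11))*(2*(-49)*(93 + 64) - 24992) = (1/1641 + (16 + 869))*(2*(-49)*157 - 24992) = (1/1641 + 885)*(-15386 - 24992) = (1452286/1641)*(-40378) = -58640404108/1641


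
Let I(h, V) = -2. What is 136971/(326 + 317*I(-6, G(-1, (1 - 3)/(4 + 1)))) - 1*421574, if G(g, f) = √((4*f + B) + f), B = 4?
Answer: -129981763/308 ≈ -4.2202e+5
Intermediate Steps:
G(g, f) = √(4 + 5*f) (G(g, f) = √((4*f + 4) + f) = √((4 + 4*f) + f) = √(4 + 5*f))
136971/(326 + 317*I(-6, G(-1, (1 - 3)/(4 + 1)))) - 1*421574 = 136971/(326 + 317*(-2)) - 1*421574 = 136971/(326 - 634) - 421574 = 136971/(-308) - 421574 = 136971*(-1/308) - 421574 = -136971/308 - 421574 = -129981763/308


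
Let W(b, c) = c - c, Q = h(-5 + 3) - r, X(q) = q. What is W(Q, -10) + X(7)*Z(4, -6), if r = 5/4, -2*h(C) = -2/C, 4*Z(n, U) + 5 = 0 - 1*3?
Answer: -14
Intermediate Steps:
Z(n, U) = -2 (Z(n, U) = -5/4 + (0 - 1*3)/4 = -5/4 + (0 - 3)/4 = -5/4 + (¼)*(-3) = -5/4 - ¾ = -2)
h(C) = 1/C (h(C) = -(-1)/C = 1/C)
r = 5/4 (r = 5*(¼) = 5/4 ≈ 1.2500)
Q = -7/4 (Q = 1/(-5 + 3) - 1*5/4 = 1/(-2) - 5/4 = -½ - 5/4 = -7/4 ≈ -1.7500)
W(b, c) = 0
W(Q, -10) + X(7)*Z(4, -6) = 0 + 7*(-2) = 0 - 14 = -14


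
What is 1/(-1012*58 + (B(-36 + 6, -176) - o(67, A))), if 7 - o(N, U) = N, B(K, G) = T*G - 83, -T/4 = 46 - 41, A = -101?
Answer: -1/55199 ≈ -1.8116e-5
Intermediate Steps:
T = -20 (T = -4*(46 - 41) = -4*5 = -20)
B(K, G) = -83 - 20*G (B(K, G) = -20*G - 83 = -83 - 20*G)
o(N, U) = 7 - N
1/(-1012*58 + (B(-36 + 6, -176) - o(67, A))) = 1/(-1012*58 + ((-83 - 20*(-176)) - (7 - 1*67))) = 1/(-58696 + ((-83 + 3520) - (7 - 67))) = 1/(-58696 + (3437 - 1*(-60))) = 1/(-58696 + (3437 + 60)) = 1/(-58696 + 3497) = 1/(-55199) = -1/55199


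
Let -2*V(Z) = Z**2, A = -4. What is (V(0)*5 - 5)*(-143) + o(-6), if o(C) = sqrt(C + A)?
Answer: 715 + I*sqrt(10) ≈ 715.0 + 3.1623*I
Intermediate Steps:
V(Z) = -Z**2/2
o(C) = sqrt(-4 + C) (o(C) = sqrt(C - 4) = sqrt(-4 + C))
(V(0)*5 - 5)*(-143) + o(-6) = (-1/2*0**2*5 - 5)*(-143) + sqrt(-4 - 6) = (-1/2*0*5 - 5)*(-143) + sqrt(-10) = (0*5 - 5)*(-143) + I*sqrt(10) = (0 - 5)*(-143) + I*sqrt(10) = -5*(-143) + I*sqrt(10) = 715 + I*sqrt(10)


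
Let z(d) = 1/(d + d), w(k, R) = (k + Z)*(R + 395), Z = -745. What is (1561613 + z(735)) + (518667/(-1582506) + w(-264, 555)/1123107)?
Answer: 37777495807161720929/24191348539155 ≈ 1.5616e+6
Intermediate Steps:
w(k, R) = (-745 + k)*(395 + R) (w(k, R) = (k - 745)*(R + 395) = (-745 + k)*(395 + R))
z(d) = 1/(2*d)
(1561613 + z(735)) + (518667/(-1582506) + w(-264, 555)/1123107) = (1561613 + (½)/735) + (518667/(-1582506) + (-294275 - 745*555 + 395*(-264) + 555*(-264))/1123107) = (1561613 + (½)*(1/735)) + (518667*(-1/1582506) + (-294275 - 413475 - 104280 - 146520)*(1/1123107)) = (1561613 + 1/1470) + (-172889/527502 - 958550*1/1123107) = 2295571111/1470 + (-172889/527502 - 958550/1123107) = 2295571111/1470 - 77756654247/65826798746 = 37777495807161720929/24191348539155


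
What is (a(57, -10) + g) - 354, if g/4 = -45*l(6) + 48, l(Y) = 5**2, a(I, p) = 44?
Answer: -4618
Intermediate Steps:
l(Y) = 25
g = -4308 (g = 4*(-45*25 + 48) = 4*(-1125 + 48) = 4*(-1077) = -4308)
(a(57, -10) + g) - 354 = (44 - 4308) - 354 = -4264 - 354 = -4618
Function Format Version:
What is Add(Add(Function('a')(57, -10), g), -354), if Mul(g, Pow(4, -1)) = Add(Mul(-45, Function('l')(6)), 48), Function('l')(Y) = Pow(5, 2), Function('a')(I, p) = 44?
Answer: -4618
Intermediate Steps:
Function('l')(Y) = 25
g = -4308 (g = Mul(4, Add(Mul(-45, 25), 48)) = Mul(4, Add(-1125, 48)) = Mul(4, -1077) = -4308)
Add(Add(Function('a')(57, -10), g), -354) = Add(Add(44, -4308), -354) = Add(-4264, -354) = -4618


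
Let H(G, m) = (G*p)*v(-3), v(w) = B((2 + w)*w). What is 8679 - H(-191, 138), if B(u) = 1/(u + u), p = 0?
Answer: 8679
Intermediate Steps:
B(u) = 1/(2*u)
v(w) = 1/(2*w*(2 + w)) (v(w) = 1/(2*(((2 + w)*w))) = 1/(2*((w*(2 + w)))) = (1/(w*(2 + w)))/2 = 1/(2*w*(2 + w)))
H(G, m) = 0 (H(G, m) = (G*0)*((½)/(-3*(2 - 3))) = 0*((½)*(-⅓)/(-1)) = 0*((½)*(-⅓)*(-1)) = 0*(⅙) = 0)
8679 - H(-191, 138) = 8679 - 1*0 = 8679 + 0 = 8679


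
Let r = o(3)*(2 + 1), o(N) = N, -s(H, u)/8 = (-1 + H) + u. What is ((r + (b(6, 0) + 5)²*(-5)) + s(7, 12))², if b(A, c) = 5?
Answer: 403225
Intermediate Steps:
s(H, u) = 8 - 8*H - 8*u (s(H, u) = -8*((-1 + H) + u) = -8*(-1 + H + u) = 8 - 8*H - 8*u)
r = 9 (r = 3*(2 + 1) = 3*3 = 9)
((r + (b(6, 0) + 5)²*(-5)) + s(7, 12))² = ((9 + (5 + 5)²*(-5)) + (8 - 8*7 - 8*12))² = ((9 + 10²*(-5)) + (8 - 56 - 96))² = ((9 + 100*(-5)) - 144)² = ((9 - 500) - 144)² = (-491 - 144)² = (-635)² = 403225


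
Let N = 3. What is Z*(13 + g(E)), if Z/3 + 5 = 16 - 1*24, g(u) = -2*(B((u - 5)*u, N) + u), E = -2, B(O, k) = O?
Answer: 429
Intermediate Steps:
g(u) = -2*u - 2*u*(-5 + u) (g(u) = -2*((u - 5)*u + u) = -2*((-5 + u)*u + u) = -2*(u*(-5 + u) + u) = -2*(u + u*(-5 + u)) = -2*u - 2*u*(-5 + u))
Z = -39 (Z = -15 + 3*(16 - 1*24) = -15 + 3*(16 - 24) = -15 + 3*(-8) = -15 - 24 = -39)
Z*(13 + g(E)) = -39*(13 + 2*(-2)*(4 - 1*(-2))) = -39*(13 + 2*(-2)*(4 + 2)) = -39*(13 + 2*(-2)*6) = -39*(13 - 24) = -39*(-11) = 429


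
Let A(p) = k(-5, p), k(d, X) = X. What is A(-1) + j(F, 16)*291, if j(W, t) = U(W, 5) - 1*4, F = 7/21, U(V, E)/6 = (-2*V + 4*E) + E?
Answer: 41321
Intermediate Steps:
U(V, E) = -12*V + 30*E (U(V, E) = 6*((-2*V + 4*E) + E) = 6*(-2*V + 5*E) = -12*V + 30*E)
A(p) = p
F = ⅓ (F = 7*(1/21) = ⅓ ≈ 0.33333)
j(W, t) = 146 - 12*W (j(W, t) = (-12*W + 30*5) - 1*4 = (-12*W + 150) - 4 = (150 - 12*W) - 4 = 146 - 12*W)
A(-1) + j(F, 16)*291 = -1 + (146 - 12*⅓)*291 = -1 + (146 - 4)*291 = -1 + 142*291 = -1 + 41322 = 41321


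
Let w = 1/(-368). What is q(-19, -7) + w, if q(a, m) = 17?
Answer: 6255/368 ≈ 16.997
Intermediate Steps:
w = -1/368 ≈ -0.0027174
q(-19, -7) + w = 17 - 1/368 = 6255/368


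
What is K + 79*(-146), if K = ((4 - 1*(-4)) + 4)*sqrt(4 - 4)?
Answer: -11534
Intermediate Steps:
K = 0 (K = ((4 + 4) + 4)*sqrt(0) = (8 + 4)*0 = 12*0 = 0)
K + 79*(-146) = 0 + 79*(-146) = 0 - 11534 = -11534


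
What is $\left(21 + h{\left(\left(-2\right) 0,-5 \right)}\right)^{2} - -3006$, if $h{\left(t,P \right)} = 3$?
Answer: $3582$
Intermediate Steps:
$\left(21 + h{\left(\left(-2\right) 0,-5 \right)}\right)^{2} - -3006 = \left(21 + 3\right)^{2} - -3006 = 24^{2} + 3006 = 576 + 3006 = 3582$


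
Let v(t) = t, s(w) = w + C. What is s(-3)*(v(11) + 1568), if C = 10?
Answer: 11053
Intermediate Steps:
s(w) = 10 + w (s(w) = w + 10 = 10 + w)
s(-3)*(v(11) + 1568) = (10 - 3)*(11 + 1568) = 7*1579 = 11053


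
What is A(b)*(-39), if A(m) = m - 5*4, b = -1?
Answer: 819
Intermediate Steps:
A(m) = -20 + m (A(m) = m - 20 = -20 + m)
A(b)*(-39) = (-20 - 1)*(-39) = -21*(-39) = 819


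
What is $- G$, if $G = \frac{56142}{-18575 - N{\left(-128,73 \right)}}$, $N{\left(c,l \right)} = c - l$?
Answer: $\frac{28071}{9187} \approx 3.0555$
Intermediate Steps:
$G = - \frac{28071}{9187}$ ($G = \frac{56142}{-18575 - \left(-128 - 73\right)} = \frac{56142}{-18575 - -201} = \frac{56142}{-18575 + 201} = \frac{56142}{-18374} = 56142 \left(- \frac{1}{18374}\right) = - \frac{28071}{9187} \approx -3.0555$)
$- G = \left(-1\right) \left(- \frac{28071}{9187}\right) = \frac{28071}{9187}$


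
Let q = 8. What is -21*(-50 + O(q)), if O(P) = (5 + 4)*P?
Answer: -462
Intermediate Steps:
O(P) = 9*P
-21*(-50 + O(q)) = -21*(-50 + 9*8) = -21*(-50 + 72) = -21*22 = -462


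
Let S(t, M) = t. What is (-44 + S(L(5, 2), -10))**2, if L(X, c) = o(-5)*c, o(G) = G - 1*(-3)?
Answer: 2304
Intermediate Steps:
o(G) = 3 + G (o(G) = G + 3 = 3 + G)
L(X, c) = -2*c (L(X, c) = (3 - 5)*c = -2*c)
(-44 + S(L(5, 2), -10))**2 = (-44 - 2*2)**2 = (-44 - 4)**2 = (-48)**2 = 2304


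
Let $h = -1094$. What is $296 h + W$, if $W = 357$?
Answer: $-323467$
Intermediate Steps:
$296 h + W = 296 \left(-1094\right) + 357 = -323824 + 357 = -323467$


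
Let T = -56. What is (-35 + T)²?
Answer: 8281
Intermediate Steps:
(-35 + T)² = (-35 - 56)² = (-91)² = 8281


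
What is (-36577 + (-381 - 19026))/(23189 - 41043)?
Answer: 27992/8927 ≈ 3.1357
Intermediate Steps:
(-36577 + (-381 - 19026))/(23189 - 41043) = (-36577 - 19407)/(-17854) = -55984*(-1/17854) = 27992/8927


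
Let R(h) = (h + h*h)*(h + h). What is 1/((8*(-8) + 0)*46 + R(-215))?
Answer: -1/19787244 ≈ -5.0538e-8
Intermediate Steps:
R(h) = 2*h*(h + h²) (R(h) = (h + h²)*(2*h) = 2*h*(h + h²))
1/((8*(-8) + 0)*46 + R(-215)) = 1/((8*(-8) + 0)*46 + 2*(-215)²*(1 - 215)) = 1/((-64 + 0)*46 + 2*46225*(-214)) = 1/(-64*46 - 19784300) = 1/(-2944 - 19784300) = 1/(-19787244) = -1/19787244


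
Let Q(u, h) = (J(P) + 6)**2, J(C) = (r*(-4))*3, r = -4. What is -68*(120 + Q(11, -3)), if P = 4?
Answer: -206448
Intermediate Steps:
J(C) = 48 (J(C) = -4*(-4)*3 = 16*3 = 48)
Q(u, h) = 2916 (Q(u, h) = (48 + 6)**2 = 54**2 = 2916)
-68*(120 + Q(11, -3)) = -68*(120 + 2916) = -68*3036 = -1*206448 = -206448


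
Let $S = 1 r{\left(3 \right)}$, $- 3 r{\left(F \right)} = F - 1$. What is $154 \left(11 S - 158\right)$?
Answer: $- \frac{76384}{3} \approx -25461.0$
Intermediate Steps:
$r{\left(F \right)} = \frac{1}{3} - \frac{F}{3}$ ($r{\left(F \right)} = - \frac{F - 1}{3} = - \frac{-1 + F}{3} = \frac{1}{3} - \frac{F}{3}$)
$S = - \frac{2}{3}$ ($S = 1 \left(\frac{1}{3} - 1\right) = 1 \left(- \frac{2}{3}\right) = - \frac{2}{3} \approx -0.66667$)
$154 \left(11 S - 158\right) = 154 \left(11 \left(- \frac{2}{3}\right) - 158\right) = 154 \left(- \frac{22}{3} - 158\right) = 154 \left(- \frac{496}{3}\right) = - \frac{76384}{3}$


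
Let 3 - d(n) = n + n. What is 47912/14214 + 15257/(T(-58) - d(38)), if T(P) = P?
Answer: 12087871/11845 ≈ 1020.5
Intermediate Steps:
d(n) = 3 - 2*n (d(n) = 3 - (n + n) = 3 - 2*n)
47912/14214 + 15257/(T(-58) - d(38)) = 47912/14214 + 15257/(-58 - (3 - 2*38)) = 47912*(1/14214) + 15257/(-58 - (3 - 76)) = 23956/7107 + 15257/(-58 - 1*(-73)) = 23956/7107 + 15257/(-58 + 73) = 23956/7107 + 15257/15 = 12087871/11845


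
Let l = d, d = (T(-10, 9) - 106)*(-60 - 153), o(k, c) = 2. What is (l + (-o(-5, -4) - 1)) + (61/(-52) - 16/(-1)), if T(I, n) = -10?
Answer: 1285431/52 ≈ 24720.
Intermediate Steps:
d = 24708 (d = (-10 - 106)*(-60 - 153) = -116*(-213) = 24708)
l = 24708
(l + (-o(-5, -4) - 1)) + (61/(-52) - 16/(-1)) = (24708 + (-1*2 - 1)) + (61/(-52) - 16/(-1)) = (24708 + (-2 - 1)) + (61*(-1/52) - 16*(-1)) = (24708 - 3) + (-61/52 + 16) = 24705 + 771/52 = 1285431/52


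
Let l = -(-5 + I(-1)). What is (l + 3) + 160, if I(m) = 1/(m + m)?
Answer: 337/2 ≈ 168.50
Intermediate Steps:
I(m) = 1/(2*m)
l = 11/2 (l = -(-5 + (1/2)/(-1)) = -(-5 + (1/2)*(-1)) = -(-5 - 1/2) = -1*(-11/2) = 11/2 ≈ 5.5000)
(l + 3) + 160 = (11/2 + 3) + 160 = 17/2 + 160 = 337/2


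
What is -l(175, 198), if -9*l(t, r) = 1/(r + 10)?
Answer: 1/1872 ≈ 0.00053419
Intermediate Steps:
l(t, r) = -1/(9*(10 + r)) (l(t, r) = -1/(9*(r + 10)) = -1/(9*(10 + r)))
-l(175, 198) = -(-1)/(90 + 9*198) = -(-1)/(90 + 1782) = -(-1)/1872 = -1*(-1/1872) = 1/1872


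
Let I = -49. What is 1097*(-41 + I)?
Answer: -98730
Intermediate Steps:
1097*(-41 + I) = 1097*(-41 - 49) = 1097*(-90) = -98730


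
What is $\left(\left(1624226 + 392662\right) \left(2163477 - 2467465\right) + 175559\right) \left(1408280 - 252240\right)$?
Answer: $-708779191678411400$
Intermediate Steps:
$\left(\left(1624226 + 392662\right) \left(2163477 - 2467465\right) + 175559\right) \left(1408280 - 252240\right) = \left(2016888 \left(-303988\right) + 175559\right) \left(1408280 - 252240\right) = \left(-613109749344 + 175559\right) 1156040 = \left(-613109573785\right) 1156040 = -708779191678411400$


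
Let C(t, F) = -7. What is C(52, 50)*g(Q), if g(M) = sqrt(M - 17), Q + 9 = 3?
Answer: -7*I*sqrt(23) ≈ -33.571*I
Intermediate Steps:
Q = -6 (Q = -9 + 3 = -6)
g(M) = sqrt(-17 + M)
C(52, 50)*g(Q) = -7*sqrt(-17 - 6) = -7*I*sqrt(23)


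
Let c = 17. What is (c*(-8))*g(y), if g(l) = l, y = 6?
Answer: -816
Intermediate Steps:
(c*(-8))*g(y) = (17*(-8))*6 = -136*6 = -816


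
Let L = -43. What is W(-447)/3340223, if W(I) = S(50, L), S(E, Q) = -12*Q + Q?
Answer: 473/3340223 ≈ 0.00014161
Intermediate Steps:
S(E, Q) = -11*Q
W(I) = 473 (W(I) = -11*(-43) = 473)
W(-447)/3340223 = 473/3340223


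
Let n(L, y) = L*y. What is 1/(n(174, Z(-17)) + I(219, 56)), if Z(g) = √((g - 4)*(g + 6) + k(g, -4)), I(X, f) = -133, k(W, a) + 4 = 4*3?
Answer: 133/7218275 + 174*√239/7218275 ≈ 0.00039109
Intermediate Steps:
k(W, a) = 8 (k(W, a) = -4 + 4*3 = -4 + 12 = 8)
Z(g) = √(8 + (-4 + g)*(6 + g)) (Z(g) = √((g - 4)*(g + 6) + 8) = √((-4 + g)*(6 + g) + 8) = √(8 + (-4 + g)*(6 + g)))
1/(n(174, Z(-17)) + I(219, 56)) = 1/(174*√(-16 + (-17)² + 2*(-17)) - 133) = 1/(174*√(-16 + 289 - 34) - 133) = 1/(174*√239 - 133) = 1/(-133 + 174*√239)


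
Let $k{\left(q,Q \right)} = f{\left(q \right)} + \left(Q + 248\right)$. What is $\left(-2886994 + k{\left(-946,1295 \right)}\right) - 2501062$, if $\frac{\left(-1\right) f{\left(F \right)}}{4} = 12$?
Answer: $-5386561$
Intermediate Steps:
$f{\left(F \right)} = -48$ ($f{\left(F \right)} = \left(-4\right) 12 = -48$)
$k{\left(q,Q \right)} = 200 + Q$ ($k{\left(q,Q \right)} = -48 + \left(Q + 248\right) = -48 + \left(248 + Q\right) = 200 + Q$)
$\left(-2886994 + k{\left(-946,1295 \right)}\right) - 2501062 = \left(-2886994 + \left(200 + 1295\right)\right) - 2501062 = \left(-2886994 + 1495\right) - 2501062 = -2885499 - 2501062 = -5386561$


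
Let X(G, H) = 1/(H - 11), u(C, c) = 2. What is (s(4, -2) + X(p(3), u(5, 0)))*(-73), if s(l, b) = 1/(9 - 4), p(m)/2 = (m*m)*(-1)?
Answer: -292/45 ≈ -6.4889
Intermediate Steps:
p(m) = -2*m² (p(m) = 2*((m*m)*(-1)) = 2*(m²*(-1)) = 2*(-m²) = -2*m²)
X(G, H) = 1/(-11 + H)
s(l, b) = ⅕ (s(l, b) = 1/5 = ⅕)
(s(4, -2) + X(p(3), u(5, 0)))*(-73) = (⅕ + 1/(-11 + 2))*(-73) = (⅕ + 1/(-9))*(-73) = (⅕ - ⅑)*(-73) = (4/45)*(-73) = -292/45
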